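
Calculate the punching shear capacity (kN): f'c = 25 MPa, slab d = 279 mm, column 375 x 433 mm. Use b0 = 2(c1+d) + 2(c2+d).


b0 = 2*(375 + 279) + 2*(433 + 279) = 2732 mm
Vc = 0.33 * sqrt(25) * 2732 * 279 / 1000
= 1257.68 kN

1257.68


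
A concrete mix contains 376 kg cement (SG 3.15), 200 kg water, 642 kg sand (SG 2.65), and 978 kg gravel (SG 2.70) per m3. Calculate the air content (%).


Vol cement = 376 / (3.15 * 1000) = 0.119365 m3
Vol water = 200 / 1000 = 0.2 m3
Vol sand = 642 / (2.65 * 1000) = 0.242264 m3
Vol gravel = 978 / (2.70 * 1000) = 0.362222 m3
Total solid + water volume = 0.923851 m3
Air = (1 - 0.923851) * 100 = 7.61%

7.61


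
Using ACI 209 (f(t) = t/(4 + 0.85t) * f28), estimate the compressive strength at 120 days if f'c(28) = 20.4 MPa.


f(120) = 120 / (4 + 0.85 * 120) * 20.4
= 120 / 106.0 * 20.4
= 23.09 MPa

23.09


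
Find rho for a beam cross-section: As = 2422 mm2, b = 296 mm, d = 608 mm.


rho = As / (b * d)
= 2422 / (296 * 608)
= 0.0135

0.0135


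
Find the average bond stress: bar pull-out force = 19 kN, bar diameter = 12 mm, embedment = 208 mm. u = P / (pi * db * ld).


u = P / (pi * db * ld)
= 19 * 1000 / (pi * 12 * 208)
= 2.423 MPa

2.423


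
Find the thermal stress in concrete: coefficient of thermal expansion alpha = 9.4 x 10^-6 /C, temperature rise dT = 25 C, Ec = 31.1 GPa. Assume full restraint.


sigma = alpha * dT * Ec
= 9.4e-6 * 25 * 31.1 * 1000
= 7.308 MPa

7.308


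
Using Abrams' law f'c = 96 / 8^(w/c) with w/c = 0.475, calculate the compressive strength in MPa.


f'c = 96 / 8^0.475
= 96 / 2.685
= 35.75 MPa

35.75


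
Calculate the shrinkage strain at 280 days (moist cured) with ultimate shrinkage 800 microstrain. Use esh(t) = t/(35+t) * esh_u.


esh(280) = 280 / (35 + 280) * 800
= 280 / 315 * 800
= 711.1 microstrain

711.1


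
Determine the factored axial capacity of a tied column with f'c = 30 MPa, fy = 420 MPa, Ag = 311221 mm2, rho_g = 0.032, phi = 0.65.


Ast = rho * Ag = 0.032 * 311221 = 9959.072 mm2
phi*Pn = 0.65 * 0.80 * (0.85 * 30 * (311221 - 9959.072) + 420 * 9959.072) / 1000
= 6169.79 kN

6169.79


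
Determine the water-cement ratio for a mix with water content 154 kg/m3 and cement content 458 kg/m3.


w/c = water / cement
w/c = 154 / 458 = 0.336

0.336


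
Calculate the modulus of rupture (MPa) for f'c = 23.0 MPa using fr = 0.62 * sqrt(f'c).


fr = 0.62 * sqrt(23.0)
= 2.973 MPa

2.973


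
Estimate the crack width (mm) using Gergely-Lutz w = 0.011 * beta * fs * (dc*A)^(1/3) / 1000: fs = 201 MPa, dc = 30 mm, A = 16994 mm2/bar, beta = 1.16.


w = 0.011 * beta * fs * (dc * A)^(1/3) / 1000
= 0.011 * 1.16 * 201 * (30 * 16994)^(1/3) / 1000
= 0.205 mm

0.205


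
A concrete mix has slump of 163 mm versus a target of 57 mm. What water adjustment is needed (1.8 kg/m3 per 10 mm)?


Difference = 57 - 163 = -106 mm
Water adjustment = -106 * 1.8 / 10 = -19.1 kg/m3

-19.1


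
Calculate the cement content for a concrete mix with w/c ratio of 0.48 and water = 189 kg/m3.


Cement = water / (w/c)
= 189 / 0.48
= 393.8 kg/m3

393.8


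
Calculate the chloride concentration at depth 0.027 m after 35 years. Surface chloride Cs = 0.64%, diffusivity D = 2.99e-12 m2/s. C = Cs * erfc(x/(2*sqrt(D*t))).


t_seconds = 35 * 365.25 * 24 * 3600 = 1104516000.0 s
arg = 0.027 / (2 * sqrt(2.99e-12 * 1104516000.0))
= 0.2349
erfc(0.2349) = 0.7397
C = 0.64 * 0.7397 = 0.4734%

0.4734


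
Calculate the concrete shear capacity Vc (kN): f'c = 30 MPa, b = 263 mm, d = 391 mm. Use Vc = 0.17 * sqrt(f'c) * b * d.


Vc = 0.17 * sqrt(30) * 263 * 391 / 1000
= 95.75 kN

95.75


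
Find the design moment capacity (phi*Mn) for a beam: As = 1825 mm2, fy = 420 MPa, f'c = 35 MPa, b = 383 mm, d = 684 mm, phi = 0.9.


a = As * fy / (0.85 * f'c * b)
= 1825 * 420 / (0.85 * 35 * 383)
= 67.2708 mm
Mn = As * fy * (d - a/2) / 10^6
= 498.5045 kN-m
phi*Mn = 0.9 * 498.5045 = 448.65 kN-m

448.65


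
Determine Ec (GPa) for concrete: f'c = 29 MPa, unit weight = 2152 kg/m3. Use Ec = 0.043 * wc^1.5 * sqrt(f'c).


Ec = 0.043 * 2152^1.5 * sqrt(29) / 1000
= 23.12 GPa

23.12


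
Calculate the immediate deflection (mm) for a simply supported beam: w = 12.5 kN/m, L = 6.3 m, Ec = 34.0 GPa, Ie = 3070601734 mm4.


Convert: L = 6.3 m = 6300 mm, Ec = 34.0 GPa = 34000 MPa
delta = 5 * 12.5 * 6300^4 / (384 * 34000 * 3070601734)
= 2.46 mm

2.46


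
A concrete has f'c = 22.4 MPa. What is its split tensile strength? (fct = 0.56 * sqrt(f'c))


fct = 0.56 * sqrt(22.4)
= 0.56 * 4.733
= 2.65 MPa

2.65


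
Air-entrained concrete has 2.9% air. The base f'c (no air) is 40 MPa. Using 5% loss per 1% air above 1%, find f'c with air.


Strength loss = (2.9 - 1) * 5 = 9.5%
f'c = 40 * (1 - 9.5/100)
= 36.2 MPa

36.2


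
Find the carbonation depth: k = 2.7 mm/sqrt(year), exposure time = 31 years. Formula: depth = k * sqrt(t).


depth = k * sqrt(t)
= 2.7 * sqrt(31)
= 15.03 mm

15.03


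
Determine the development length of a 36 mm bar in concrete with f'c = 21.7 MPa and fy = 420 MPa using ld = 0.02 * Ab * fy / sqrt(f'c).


Ab = pi * 36^2 / 4 = 1017.876 mm2
ld = 0.02 * 1017.876 * 420 / sqrt(21.7)
= 1835.5 mm

1835.5


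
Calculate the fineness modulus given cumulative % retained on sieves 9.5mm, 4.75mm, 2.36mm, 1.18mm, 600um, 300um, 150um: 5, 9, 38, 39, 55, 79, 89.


FM = sum(cumulative % retained) / 100
= 314 / 100
= 3.14

3.14


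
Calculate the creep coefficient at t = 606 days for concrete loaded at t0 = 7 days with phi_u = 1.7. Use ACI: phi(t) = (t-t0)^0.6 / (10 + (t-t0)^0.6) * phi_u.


dt = 606 - 7 = 599
phi = 599^0.6 / (10 + 599^0.6) * 1.7
= 1.399

1.399


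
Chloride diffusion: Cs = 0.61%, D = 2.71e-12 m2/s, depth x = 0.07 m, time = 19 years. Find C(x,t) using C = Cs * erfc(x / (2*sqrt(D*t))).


t_seconds = 19 * 365.25 * 24 * 3600 = 599594400.0 s
arg = 0.07 / (2 * sqrt(2.71e-12 * 599594400.0))
= 0.8683
erfc(0.8683) = 0.2195
C = 0.61 * 0.2195 = 0.1339%

0.1339


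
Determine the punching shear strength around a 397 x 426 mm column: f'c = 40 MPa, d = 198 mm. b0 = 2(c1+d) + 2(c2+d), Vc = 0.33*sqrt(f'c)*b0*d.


b0 = 2*(397 + 198) + 2*(426 + 198) = 2438 mm
Vc = 0.33 * sqrt(40) * 2438 * 198 / 1000
= 1007.49 kN

1007.49


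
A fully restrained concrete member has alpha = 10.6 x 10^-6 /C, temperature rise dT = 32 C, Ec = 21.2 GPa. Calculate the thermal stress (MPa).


sigma = alpha * dT * Ec
= 10.6e-6 * 32 * 21.2 * 1000
= 7.191 MPa

7.191


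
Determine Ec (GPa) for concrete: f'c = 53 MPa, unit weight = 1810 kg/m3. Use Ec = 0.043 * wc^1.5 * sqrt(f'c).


Ec = 0.043 * 1810^1.5 * sqrt(53) / 1000
= 24.11 GPa

24.11


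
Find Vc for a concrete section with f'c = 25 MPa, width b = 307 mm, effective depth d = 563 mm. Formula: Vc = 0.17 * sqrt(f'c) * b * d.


Vc = 0.17 * sqrt(25) * 307 * 563 / 1000
= 146.91 kN

146.91


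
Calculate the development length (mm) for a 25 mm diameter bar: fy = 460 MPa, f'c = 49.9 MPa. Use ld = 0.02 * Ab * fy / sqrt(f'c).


Ab = pi * 25^2 / 4 = 490.874 mm2
ld = 0.02 * 490.874 * 460 / sqrt(49.9)
= 639.3 mm

639.3


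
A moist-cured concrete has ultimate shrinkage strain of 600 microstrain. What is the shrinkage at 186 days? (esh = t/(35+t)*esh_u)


esh(186) = 186 / (35 + 186) * 600
= 186 / 221 * 600
= 505.0 microstrain

505.0


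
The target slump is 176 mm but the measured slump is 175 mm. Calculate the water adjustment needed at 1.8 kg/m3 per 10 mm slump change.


Difference = 176 - 175 = 1 mm
Water adjustment = 1 * 1.8 / 10 = 0.2 kg/m3

0.2


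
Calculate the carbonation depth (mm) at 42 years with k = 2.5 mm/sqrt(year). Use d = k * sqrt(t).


depth = k * sqrt(t)
= 2.5 * sqrt(42)
= 16.2 mm

16.2


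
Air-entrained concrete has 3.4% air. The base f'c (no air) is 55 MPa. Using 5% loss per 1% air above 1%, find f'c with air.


Strength loss = (3.4 - 1) * 5 = 12.0%
f'c = 55 * (1 - 12.0/100)
= 48.4 MPa

48.4


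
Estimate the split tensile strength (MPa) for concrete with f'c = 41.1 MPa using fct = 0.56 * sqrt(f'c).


fct = 0.56 * sqrt(41.1)
= 0.56 * 6.411
= 3.59 MPa

3.59


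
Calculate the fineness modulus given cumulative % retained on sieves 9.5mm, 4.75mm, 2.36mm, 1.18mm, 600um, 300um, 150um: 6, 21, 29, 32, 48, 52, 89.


FM = sum(cumulative % retained) / 100
= 277 / 100
= 2.77

2.77


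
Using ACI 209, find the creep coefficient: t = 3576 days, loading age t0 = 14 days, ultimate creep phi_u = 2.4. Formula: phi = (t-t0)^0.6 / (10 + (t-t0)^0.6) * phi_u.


dt = 3576 - 14 = 3562
phi = 3562^0.6 / (10 + 3562^0.6) * 2.4
= 2.235

2.235


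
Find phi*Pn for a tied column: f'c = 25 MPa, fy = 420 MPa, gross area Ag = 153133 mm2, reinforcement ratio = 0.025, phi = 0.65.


Ast = rho * Ag = 0.025 * 153133 = 3828.325 mm2
phi*Pn = 0.65 * 0.80 * (0.85 * 25 * (153133 - 3828.325) + 420 * 3828.325) / 1000
= 2485.92 kN

2485.92


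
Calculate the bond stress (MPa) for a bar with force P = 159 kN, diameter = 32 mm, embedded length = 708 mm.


u = P / (pi * db * ld)
= 159 * 1000 / (pi * 32 * 708)
= 2.234 MPa

2.234


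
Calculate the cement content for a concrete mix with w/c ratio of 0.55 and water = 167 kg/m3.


Cement = water / (w/c)
= 167 / 0.55
= 303.6 kg/m3

303.6


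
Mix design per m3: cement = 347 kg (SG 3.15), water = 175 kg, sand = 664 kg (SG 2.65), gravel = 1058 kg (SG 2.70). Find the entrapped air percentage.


Vol cement = 347 / (3.15 * 1000) = 0.110159 m3
Vol water = 175 / 1000 = 0.175 m3
Vol sand = 664 / (2.65 * 1000) = 0.250566 m3
Vol gravel = 1058 / (2.70 * 1000) = 0.391852 m3
Total solid + water volume = 0.927577 m3
Air = (1 - 0.927577) * 100 = 7.24%

7.24


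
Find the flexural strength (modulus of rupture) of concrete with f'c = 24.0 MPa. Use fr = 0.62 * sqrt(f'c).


fr = 0.62 * sqrt(24.0)
= 3.037 MPa

3.037


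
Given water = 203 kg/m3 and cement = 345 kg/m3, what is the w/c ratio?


w/c = water / cement
w/c = 203 / 345 = 0.588

0.588


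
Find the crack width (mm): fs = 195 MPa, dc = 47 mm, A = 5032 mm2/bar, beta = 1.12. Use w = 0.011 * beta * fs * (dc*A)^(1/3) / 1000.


w = 0.011 * beta * fs * (dc * A)^(1/3) / 1000
= 0.011 * 1.12 * 195 * (47 * 5032)^(1/3) / 1000
= 0.149 mm

0.149


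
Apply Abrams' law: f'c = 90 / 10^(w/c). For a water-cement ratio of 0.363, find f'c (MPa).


f'c = 90 / 10^0.363
= 90 / 2.307
= 39.02 MPa

39.02


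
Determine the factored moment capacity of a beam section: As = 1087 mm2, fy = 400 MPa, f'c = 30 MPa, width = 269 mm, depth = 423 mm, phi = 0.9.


a = As * fy / (0.85 * f'c * b)
= 1087 * 400 / (0.85 * 30 * 269)
= 63.3865 mm
Mn = As * fy * (d - a/2) / 10^6
= 170.1402 kN-m
phi*Mn = 0.9 * 170.1402 = 153.13 kN-m

153.13


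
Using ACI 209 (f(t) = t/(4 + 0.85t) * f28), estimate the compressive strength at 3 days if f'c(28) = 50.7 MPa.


f(3) = 3 / (4 + 0.85 * 3) * 50.7
= 3 / 6.55 * 50.7
= 23.22 MPa

23.22


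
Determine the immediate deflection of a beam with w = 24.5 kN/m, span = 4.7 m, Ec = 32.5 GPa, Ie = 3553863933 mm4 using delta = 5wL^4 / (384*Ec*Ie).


Convert: L = 4.7 m = 4700 mm, Ec = 32.5 GPa = 32500 MPa
delta = 5 * 24.5 * 4700^4 / (384 * 32500 * 3553863933)
= 1.35 mm

1.35


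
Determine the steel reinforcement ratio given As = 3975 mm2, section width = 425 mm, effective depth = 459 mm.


rho = As / (b * d)
= 3975 / (425 * 459)
= 0.0204

0.0204


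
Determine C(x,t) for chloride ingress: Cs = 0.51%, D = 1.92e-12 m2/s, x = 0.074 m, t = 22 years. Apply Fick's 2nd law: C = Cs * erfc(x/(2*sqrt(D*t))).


t_seconds = 22 * 365.25 * 24 * 3600 = 694267200.0 s
arg = 0.074 / (2 * sqrt(1.92e-12 * 694267200.0))
= 1.0134
erfc(1.0134) = 0.1518
C = 0.51 * 0.1518 = 0.0774%

0.0774


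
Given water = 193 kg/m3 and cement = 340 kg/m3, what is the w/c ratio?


w/c = water / cement
w/c = 193 / 340 = 0.568

0.568


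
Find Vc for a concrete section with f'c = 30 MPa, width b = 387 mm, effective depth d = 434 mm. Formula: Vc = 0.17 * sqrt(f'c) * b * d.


Vc = 0.17 * sqrt(30) * 387 * 434 / 1000
= 156.39 kN

156.39


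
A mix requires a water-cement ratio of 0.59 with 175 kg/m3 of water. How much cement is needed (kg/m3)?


Cement = water / (w/c)
= 175 / 0.59
= 296.6 kg/m3

296.6


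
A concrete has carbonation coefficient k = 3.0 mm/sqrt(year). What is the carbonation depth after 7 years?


depth = k * sqrt(t)
= 3.0 * sqrt(7)
= 7.94 mm

7.94


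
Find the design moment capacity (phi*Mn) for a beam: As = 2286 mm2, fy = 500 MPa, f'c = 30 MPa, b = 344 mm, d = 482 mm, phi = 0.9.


a = As * fy / (0.85 * f'c * b)
= 2286 * 500 / (0.85 * 30 * 344)
= 130.301 mm
Mn = As * fy * (d - a/2) / 10^6
= 476.459 kN-m
phi*Mn = 0.9 * 476.459 = 428.81 kN-m

428.81


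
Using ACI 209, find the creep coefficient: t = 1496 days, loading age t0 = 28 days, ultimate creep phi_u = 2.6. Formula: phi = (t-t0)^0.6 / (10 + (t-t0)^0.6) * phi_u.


dt = 1496 - 28 = 1468
phi = 1468^0.6 / (10 + 1468^0.6) * 2.6
= 2.309

2.309


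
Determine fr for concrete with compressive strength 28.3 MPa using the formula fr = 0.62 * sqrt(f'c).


fr = 0.62 * sqrt(28.3)
= 3.298 MPa

3.298


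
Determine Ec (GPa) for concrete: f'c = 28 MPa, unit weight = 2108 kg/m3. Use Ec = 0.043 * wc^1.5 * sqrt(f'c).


Ec = 0.043 * 2108^1.5 * sqrt(28) / 1000
= 22.02 GPa

22.02


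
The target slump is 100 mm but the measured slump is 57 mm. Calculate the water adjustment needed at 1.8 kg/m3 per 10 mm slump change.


Difference = 100 - 57 = 43 mm
Water adjustment = 43 * 1.8 / 10 = 7.7 kg/m3

7.7


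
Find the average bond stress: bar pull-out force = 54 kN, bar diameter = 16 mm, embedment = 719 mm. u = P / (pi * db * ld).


u = P / (pi * db * ld)
= 54 * 1000 / (pi * 16 * 719)
= 1.494 MPa

1.494


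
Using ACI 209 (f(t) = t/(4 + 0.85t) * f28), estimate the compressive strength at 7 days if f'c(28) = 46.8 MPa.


f(7) = 7 / (4 + 0.85 * 7) * 46.8
= 7 / 9.95 * 46.8
= 32.92 MPa

32.92


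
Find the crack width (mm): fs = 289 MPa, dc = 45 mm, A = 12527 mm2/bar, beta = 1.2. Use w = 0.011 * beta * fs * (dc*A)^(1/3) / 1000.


w = 0.011 * beta * fs * (dc * A)^(1/3) / 1000
= 0.011 * 1.2 * 289 * (45 * 12527)^(1/3) / 1000
= 0.315 mm

0.315


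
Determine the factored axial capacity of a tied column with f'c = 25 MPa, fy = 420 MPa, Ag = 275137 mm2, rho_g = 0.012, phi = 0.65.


Ast = rho * Ag = 0.012 * 275137 = 3301.644 mm2
phi*Pn = 0.65 * 0.80 * (0.85 * 25 * (275137 - 3301.644) + 420 * 3301.644) / 1000
= 3724.86 kN

3724.86


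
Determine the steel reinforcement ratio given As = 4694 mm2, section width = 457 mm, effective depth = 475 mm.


rho = As / (b * d)
= 4694 / (457 * 475)
= 0.0216

0.0216


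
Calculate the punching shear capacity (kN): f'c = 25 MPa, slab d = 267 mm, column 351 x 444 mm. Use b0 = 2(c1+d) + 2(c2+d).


b0 = 2*(351 + 267) + 2*(444 + 267) = 2658 mm
Vc = 0.33 * sqrt(25) * 2658 * 267 / 1000
= 1170.98 kN

1170.98


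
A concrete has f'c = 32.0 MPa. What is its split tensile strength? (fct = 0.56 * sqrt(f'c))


fct = 0.56 * sqrt(32.0)
= 0.56 * 5.657
= 3.168 MPa

3.168


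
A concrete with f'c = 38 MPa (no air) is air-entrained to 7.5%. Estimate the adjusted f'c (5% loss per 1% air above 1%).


Strength loss = (7.5 - 1) * 5 = 32.5%
f'c = 38 * (1 - 32.5/100)
= 25.65 MPa

25.65


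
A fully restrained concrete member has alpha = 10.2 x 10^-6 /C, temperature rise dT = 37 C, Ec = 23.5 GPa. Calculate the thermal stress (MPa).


sigma = alpha * dT * Ec
= 10.2e-6 * 37 * 23.5 * 1000
= 8.869 MPa

8.869


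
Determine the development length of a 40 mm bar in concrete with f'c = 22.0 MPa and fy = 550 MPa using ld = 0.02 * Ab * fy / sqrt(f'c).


Ab = pi * 40^2 / 4 = 1256.637 mm2
ld = 0.02 * 1256.637 * 550 / sqrt(22.0)
= 2947.1 mm

2947.1


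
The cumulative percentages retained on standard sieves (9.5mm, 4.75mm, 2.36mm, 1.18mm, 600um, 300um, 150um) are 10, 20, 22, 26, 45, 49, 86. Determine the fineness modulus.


FM = sum(cumulative % retained) / 100
= 258 / 100
= 2.58

2.58


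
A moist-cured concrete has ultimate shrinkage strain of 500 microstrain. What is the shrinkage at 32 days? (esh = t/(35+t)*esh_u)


esh(32) = 32 / (35 + 32) * 500
= 32 / 67 * 500
= 238.8 microstrain

238.8


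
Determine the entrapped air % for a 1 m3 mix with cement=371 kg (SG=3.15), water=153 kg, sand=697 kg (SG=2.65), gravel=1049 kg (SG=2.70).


Vol cement = 371 / (3.15 * 1000) = 0.117778 m3
Vol water = 153 / 1000 = 0.153 m3
Vol sand = 697 / (2.65 * 1000) = 0.263019 m3
Vol gravel = 1049 / (2.70 * 1000) = 0.388519 m3
Total solid + water volume = 0.922315 m3
Air = (1 - 0.922315) * 100 = 7.77%

7.77


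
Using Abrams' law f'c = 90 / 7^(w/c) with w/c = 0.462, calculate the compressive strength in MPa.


f'c = 90 / 7^0.462
= 90 / 2.457
= 36.63 MPa

36.63


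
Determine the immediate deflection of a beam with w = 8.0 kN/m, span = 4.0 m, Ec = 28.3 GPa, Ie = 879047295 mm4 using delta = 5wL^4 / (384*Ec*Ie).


Convert: L = 4.0 m = 4000 mm, Ec = 28.3 GPa = 28300 MPa
delta = 5 * 8.0 * 4000^4 / (384 * 28300 * 879047295)
= 1.07 mm

1.07


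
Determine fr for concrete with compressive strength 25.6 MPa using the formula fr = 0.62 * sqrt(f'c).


fr = 0.62 * sqrt(25.6)
= 3.137 MPa

3.137


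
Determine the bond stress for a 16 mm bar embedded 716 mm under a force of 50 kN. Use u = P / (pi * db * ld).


u = P / (pi * db * ld)
= 50 * 1000 / (pi * 16 * 716)
= 1.389 MPa

1.389


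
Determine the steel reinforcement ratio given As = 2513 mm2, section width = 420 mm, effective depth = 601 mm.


rho = As / (b * d)
= 2513 / (420 * 601)
= 0.01

0.01


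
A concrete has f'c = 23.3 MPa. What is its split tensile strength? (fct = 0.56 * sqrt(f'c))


fct = 0.56 * sqrt(23.3)
= 0.56 * 4.827
= 2.703 MPa

2.703


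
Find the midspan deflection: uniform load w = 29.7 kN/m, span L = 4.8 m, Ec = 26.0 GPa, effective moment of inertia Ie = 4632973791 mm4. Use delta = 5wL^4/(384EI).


Convert: L = 4.8 m = 4800 mm, Ec = 26.0 GPa = 26000 MPa
delta = 5 * 29.7 * 4800^4 / (384 * 26000 * 4632973791)
= 1.7 mm

1.7


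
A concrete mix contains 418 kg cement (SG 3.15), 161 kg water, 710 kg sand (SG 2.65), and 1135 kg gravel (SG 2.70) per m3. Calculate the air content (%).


Vol cement = 418 / (3.15 * 1000) = 0.132698 m3
Vol water = 161 / 1000 = 0.161 m3
Vol sand = 710 / (2.65 * 1000) = 0.267925 m3
Vol gravel = 1135 / (2.70 * 1000) = 0.42037 m3
Total solid + water volume = 0.981993 m3
Air = (1 - 0.981993) * 100 = 1.8%

1.8


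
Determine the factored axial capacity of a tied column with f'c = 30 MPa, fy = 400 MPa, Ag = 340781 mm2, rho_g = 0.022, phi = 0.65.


Ast = rho * Ag = 0.022 * 340781 = 7497.182 mm2
phi*Pn = 0.65 * 0.80 * (0.85 * 30 * (340781 - 7497.182) + 400 * 7497.182) / 1000
= 5978.76 kN

5978.76


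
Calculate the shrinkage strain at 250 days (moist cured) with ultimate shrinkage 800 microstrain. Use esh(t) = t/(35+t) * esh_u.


esh(250) = 250 / (35 + 250) * 800
= 250 / 285 * 800
= 701.8 microstrain

701.8


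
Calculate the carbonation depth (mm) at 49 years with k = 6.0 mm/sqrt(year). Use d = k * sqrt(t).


depth = k * sqrt(t)
= 6.0 * sqrt(49)
= 42.0 mm

42.0


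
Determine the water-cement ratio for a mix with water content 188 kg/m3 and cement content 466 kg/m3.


w/c = water / cement
w/c = 188 / 466 = 0.403

0.403


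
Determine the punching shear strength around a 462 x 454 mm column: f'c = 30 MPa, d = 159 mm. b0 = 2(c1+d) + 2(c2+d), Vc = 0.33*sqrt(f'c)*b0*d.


b0 = 2*(462 + 159) + 2*(454 + 159) = 2468 mm
Vc = 0.33 * sqrt(30) * 2468 * 159 / 1000
= 709.28 kN

709.28


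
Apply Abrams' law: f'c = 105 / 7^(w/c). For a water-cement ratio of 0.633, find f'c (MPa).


f'c = 105 / 7^0.633
= 105 / 3.427
= 30.64 MPa

30.64


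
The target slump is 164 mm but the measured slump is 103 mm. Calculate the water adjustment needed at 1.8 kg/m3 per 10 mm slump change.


Difference = 164 - 103 = 61 mm
Water adjustment = 61 * 1.8 / 10 = 11.0 kg/m3

11.0


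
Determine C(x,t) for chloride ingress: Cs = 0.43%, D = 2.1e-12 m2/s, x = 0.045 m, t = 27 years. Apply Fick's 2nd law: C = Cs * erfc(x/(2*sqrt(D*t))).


t_seconds = 27 * 365.25 * 24 * 3600 = 852055200.0 s
arg = 0.045 / (2 * sqrt(2.1e-12 * 852055200.0))
= 0.5319
erfc(0.5319) = 0.4519
C = 0.43 * 0.4519 = 0.1943%

0.1943


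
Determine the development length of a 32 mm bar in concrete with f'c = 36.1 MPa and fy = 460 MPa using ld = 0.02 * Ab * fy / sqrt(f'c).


Ab = pi * 32^2 / 4 = 804.248 mm2
ld = 0.02 * 804.248 * 460 / sqrt(36.1)
= 1231.5 mm

1231.5


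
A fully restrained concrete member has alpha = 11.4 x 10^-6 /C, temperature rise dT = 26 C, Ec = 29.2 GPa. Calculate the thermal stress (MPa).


sigma = alpha * dT * Ec
= 11.4e-6 * 26 * 29.2 * 1000
= 8.655 MPa

8.655


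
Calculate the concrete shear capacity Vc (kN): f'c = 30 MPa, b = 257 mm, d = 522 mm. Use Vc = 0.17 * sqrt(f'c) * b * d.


Vc = 0.17 * sqrt(30) * 257 * 522 / 1000
= 124.91 kN

124.91


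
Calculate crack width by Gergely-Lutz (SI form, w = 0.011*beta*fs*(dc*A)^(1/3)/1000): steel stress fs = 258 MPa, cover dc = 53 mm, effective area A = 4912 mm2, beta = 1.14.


w = 0.011 * beta * fs * (dc * A)^(1/3) / 1000
= 0.011 * 1.14 * 258 * (53 * 4912)^(1/3) / 1000
= 0.207 mm

0.207


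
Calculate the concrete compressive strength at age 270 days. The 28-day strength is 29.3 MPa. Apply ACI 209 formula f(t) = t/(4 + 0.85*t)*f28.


f(270) = 270 / (4 + 0.85 * 270) * 29.3
= 270 / 233.5 * 29.3
= 33.88 MPa

33.88


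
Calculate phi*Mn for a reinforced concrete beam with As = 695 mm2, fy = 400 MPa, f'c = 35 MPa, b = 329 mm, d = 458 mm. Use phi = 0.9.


a = As * fy / (0.85 * f'c * b)
= 695 * 400 / (0.85 * 35 * 329)
= 28.4029 mm
Mn = As * fy * (d - a/2) / 10^6
= 123.376 kN-m
phi*Mn = 0.9 * 123.376 = 111.04 kN-m

111.04


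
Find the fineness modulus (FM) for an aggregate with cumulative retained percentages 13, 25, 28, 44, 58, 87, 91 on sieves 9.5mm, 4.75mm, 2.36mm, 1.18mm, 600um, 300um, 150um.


FM = sum(cumulative % retained) / 100
= 346 / 100
= 3.46

3.46


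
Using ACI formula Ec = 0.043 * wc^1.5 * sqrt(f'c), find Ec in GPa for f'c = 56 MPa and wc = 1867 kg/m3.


Ec = 0.043 * 1867^1.5 * sqrt(56) / 1000
= 25.96 GPa

25.96


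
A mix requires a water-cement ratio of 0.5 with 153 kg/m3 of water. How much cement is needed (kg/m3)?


Cement = water / (w/c)
= 153 / 0.5
= 306.0 kg/m3

306.0


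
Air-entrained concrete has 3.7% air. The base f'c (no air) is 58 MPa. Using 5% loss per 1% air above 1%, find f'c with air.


Strength loss = (3.7 - 1) * 5 = 13.5%
f'c = 58 * (1 - 13.5/100)
= 50.17 MPa

50.17


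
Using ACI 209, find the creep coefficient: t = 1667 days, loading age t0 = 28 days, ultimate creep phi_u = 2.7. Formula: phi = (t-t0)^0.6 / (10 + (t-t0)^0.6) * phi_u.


dt = 1667 - 28 = 1639
phi = 1639^0.6 / (10 + 1639^0.6) * 2.7
= 2.415

2.415


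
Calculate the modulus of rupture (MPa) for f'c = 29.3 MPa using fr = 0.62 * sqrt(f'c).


fr = 0.62 * sqrt(29.3)
= 3.356 MPa

3.356


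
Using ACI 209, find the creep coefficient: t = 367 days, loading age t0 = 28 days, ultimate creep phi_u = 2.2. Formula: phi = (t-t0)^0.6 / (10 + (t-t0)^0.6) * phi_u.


dt = 367 - 28 = 339
phi = 339^0.6 / (10 + 339^0.6) * 2.2
= 1.688

1.688


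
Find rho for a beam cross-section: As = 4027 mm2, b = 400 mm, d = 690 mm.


rho = As / (b * d)
= 4027 / (400 * 690)
= 0.0146

0.0146


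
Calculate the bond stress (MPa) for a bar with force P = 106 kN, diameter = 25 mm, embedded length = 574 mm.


u = P / (pi * db * ld)
= 106 * 1000 / (pi * 25 * 574)
= 2.351 MPa

2.351


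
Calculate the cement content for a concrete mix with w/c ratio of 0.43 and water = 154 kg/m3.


Cement = water / (w/c)
= 154 / 0.43
= 358.1 kg/m3

358.1


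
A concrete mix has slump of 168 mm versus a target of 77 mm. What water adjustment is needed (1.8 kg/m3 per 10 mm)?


Difference = 77 - 168 = -91 mm
Water adjustment = -91 * 1.8 / 10 = -16.4 kg/m3

-16.4


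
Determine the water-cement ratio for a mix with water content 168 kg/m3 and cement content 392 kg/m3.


w/c = water / cement
w/c = 168 / 392 = 0.429

0.429


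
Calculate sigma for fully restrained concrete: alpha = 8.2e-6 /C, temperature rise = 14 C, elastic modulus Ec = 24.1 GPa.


sigma = alpha * dT * Ec
= 8.2e-6 * 14 * 24.1 * 1000
= 2.767 MPa

2.767


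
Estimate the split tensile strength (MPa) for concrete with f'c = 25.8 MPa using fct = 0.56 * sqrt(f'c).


fct = 0.56 * sqrt(25.8)
= 0.56 * 5.079
= 2.844 MPa

2.844


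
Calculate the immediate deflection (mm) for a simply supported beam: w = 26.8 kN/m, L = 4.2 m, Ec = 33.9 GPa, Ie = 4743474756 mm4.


Convert: L = 4.2 m = 4200 mm, Ec = 33.9 GPa = 33900 MPa
delta = 5 * 26.8 * 4200^4 / (384 * 33900 * 4743474756)
= 0.68 mm

0.68


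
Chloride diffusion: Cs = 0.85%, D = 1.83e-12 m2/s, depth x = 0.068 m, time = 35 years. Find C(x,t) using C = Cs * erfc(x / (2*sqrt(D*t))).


t_seconds = 35 * 365.25 * 24 * 3600 = 1104516000.0 s
arg = 0.068 / (2 * sqrt(1.83e-12 * 1104516000.0))
= 0.7563
erfc(0.7563) = 0.2848
C = 0.85 * 0.2848 = 0.2421%

0.2421


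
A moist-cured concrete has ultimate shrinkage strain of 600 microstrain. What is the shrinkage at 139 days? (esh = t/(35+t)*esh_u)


esh(139) = 139 / (35 + 139) * 600
= 139 / 174 * 600
= 479.3 microstrain

479.3


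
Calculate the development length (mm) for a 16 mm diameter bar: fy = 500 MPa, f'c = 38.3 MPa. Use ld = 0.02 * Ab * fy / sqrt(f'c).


Ab = pi * 16^2 / 4 = 201.062 mm2
ld = 0.02 * 201.062 * 500 / sqrt(38.3)
= 324.9 mm

324.9


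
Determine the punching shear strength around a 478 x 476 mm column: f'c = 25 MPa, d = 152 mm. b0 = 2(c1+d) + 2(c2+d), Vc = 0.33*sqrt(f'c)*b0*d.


b0 = 2*(478 + 152) + 2*(476 + 152) = 2516 mm
Vc = 0.33 * sqrt(25) * 2516 * 152 / 1000
= 631.01 kN

631.01


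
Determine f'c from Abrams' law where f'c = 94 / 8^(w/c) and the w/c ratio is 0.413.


f'c = 94 / 8^0.413
= 94 / 2.36
= 39.82 MPa

39.82


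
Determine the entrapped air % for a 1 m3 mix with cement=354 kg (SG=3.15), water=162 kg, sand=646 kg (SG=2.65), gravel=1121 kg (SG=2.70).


Vol cement = 354 / (3.15 * 1000) = 0.112381 m3
Vol water = 162 / 1000 = 0.162 m3
Vol sand = 646 / (2.65 * 1000) = 0.243774 m3
Vol gravel = 1121 / (2.70 * 1000) = 0.415185 m3
Total solid + water volume = 0.93334 m3
Air = (1 - 0.93334) * 100 = 6.67%

6.67


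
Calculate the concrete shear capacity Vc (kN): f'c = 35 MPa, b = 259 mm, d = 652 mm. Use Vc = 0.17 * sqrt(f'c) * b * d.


Vc = 0.17 * sqrt(35) * 259 * 652 / 1000
= 169.84 kN

169.84


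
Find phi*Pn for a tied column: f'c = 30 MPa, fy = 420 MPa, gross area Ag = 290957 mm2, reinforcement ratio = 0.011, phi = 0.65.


Ast = rho * Ag = 0.011 * 290957 = 3200.527 mm2
phi*Pn = 0.65 * 0.80 * (0.85 * 30 * (290957 - 3200.527) + 420 * 3200.527) / 1000
= 4514.65 kN

4514.65


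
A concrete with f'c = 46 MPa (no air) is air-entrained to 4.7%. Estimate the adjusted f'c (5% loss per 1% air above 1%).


Strength loss = (4.7 - 1) * 5 = 18.5%
f'c = 46 * (1 - 18.5/100)
= 37.49 MPa

37.49


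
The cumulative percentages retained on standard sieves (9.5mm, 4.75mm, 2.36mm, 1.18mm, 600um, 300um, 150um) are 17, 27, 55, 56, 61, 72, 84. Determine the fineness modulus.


FM = sum(cumulative % retained) / 100
= 372 / 100
= 3.72

3.72


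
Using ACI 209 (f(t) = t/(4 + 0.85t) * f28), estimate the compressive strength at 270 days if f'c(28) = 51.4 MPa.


f(270) = 270 / (4 + 0.85 * 270) * 51.4
= 270 / 233.5 * 51.4
= 59.43 MPa

59.43


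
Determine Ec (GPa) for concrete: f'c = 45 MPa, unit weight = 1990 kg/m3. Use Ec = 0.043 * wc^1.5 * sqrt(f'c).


Ec = 0.043 * 1990^1.5 * sqrt(45) / 1000
= 25.61 GPa

25.61


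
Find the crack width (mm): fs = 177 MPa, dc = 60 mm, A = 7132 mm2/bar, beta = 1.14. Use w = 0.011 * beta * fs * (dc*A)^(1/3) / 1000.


w = 0.011 * beta * fs * (dc * A)^(1/3) / 1000
= 0.011 * 1.14 * 177 * (60 * 7132)^(1/3) / 1000
= 0.167 mm

0.167


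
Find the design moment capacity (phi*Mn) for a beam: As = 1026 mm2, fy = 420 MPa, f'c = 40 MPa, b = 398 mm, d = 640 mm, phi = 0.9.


a = As * fy / (0.85 * f'c * b)
= 1026 * 420 / (0.85 * 40 * 398)
= 31.8445 mm
Mn = As * fy * (d - a/2) / 10^6
= 268.9276 kN-m
phi*Mn = 0.9 * 268.9276 = 242.03 kN-m

242.03


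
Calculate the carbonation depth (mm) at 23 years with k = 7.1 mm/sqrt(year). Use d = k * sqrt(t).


depth = k * sqrt(t)
= 7.1 * sqrt(23)
= 34.05 mm

34.05


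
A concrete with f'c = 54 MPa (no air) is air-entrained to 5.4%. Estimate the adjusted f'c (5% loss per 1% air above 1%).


Strength loss = (5.4 - 1) * 5 = 22.0%
f'c = 54 * (1 - 22.0/100)
= 42.12 MPa

42.12


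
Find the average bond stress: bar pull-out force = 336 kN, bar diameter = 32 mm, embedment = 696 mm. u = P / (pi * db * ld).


u = P / (pi * db * ld)
= 336 * 1000 / (pi * 32 * 696)
= 4.802 MPa

4.802


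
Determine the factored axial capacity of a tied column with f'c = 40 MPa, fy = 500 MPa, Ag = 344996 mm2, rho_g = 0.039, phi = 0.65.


Ast = rho * Ag = 0.039 * 344996 = 13454.844 mm2
phi*Pn = 0.65 * 0.80 * (0.85 * 40 * (344996 - 13454.844) + 500 * 13454.844) / 1000
= 9359.91 kN

9359.91


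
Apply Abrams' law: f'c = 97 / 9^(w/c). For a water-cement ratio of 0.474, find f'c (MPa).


f'c = 97 / 9^0.474
= 97 / 2.833
= 34.23 MPa

34.23


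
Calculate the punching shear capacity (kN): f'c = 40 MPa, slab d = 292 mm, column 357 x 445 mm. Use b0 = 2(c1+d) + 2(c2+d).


b0 = 2*(357 + 292) + 2*(445 + 292) = 2772 mm
Vc = 0.33 * sqrt(40) * 2772 * 292 / 1000
= 1689.35 kN

1689.35


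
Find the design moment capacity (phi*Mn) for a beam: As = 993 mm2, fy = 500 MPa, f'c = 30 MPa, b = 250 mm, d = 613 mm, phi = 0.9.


a = As * fy / (0.85 * f'c * b)
= 993 * 500 / (0.85 * 30 * 250)
= 77.8824 mm
Mn = As * fy * (d - a/2) / 10^6
= 285.0202 kN-m
phi*Mn = 0.9 * 285.0202 = 256.52 kN-m

256.52


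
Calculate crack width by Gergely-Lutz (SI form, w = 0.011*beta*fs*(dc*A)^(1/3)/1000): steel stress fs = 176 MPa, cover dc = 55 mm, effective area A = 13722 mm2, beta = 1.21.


w = 0.011 * beta * fs * (dc * A)^(1/3) / 1000
= 0.011 * 1.21 * 176 * (55 * 13722)^(1/3) / 1000
= 0.213 mm

0.213


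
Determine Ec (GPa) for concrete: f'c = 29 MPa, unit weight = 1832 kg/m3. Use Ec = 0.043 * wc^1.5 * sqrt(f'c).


Ec = 0.043 * 1832^1.5 * sqrt(29) / 1000
= 18.16 GPa

18.16


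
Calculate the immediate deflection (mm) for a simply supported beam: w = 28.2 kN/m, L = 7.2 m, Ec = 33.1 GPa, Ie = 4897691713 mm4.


Convert: L = 7.2 m = 7200 mm, Ec = 33.1 GPa = 33100 MPa
delta = 5 * 28.2 * 7200^4 / (384 * 33100 * 4897691713)
= 6.09 mm

6.09


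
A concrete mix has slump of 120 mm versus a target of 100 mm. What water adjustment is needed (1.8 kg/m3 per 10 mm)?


Difference = 100 - 120 = -20 mm
Water adjustment = -20 * 1.8 / 10 = -3.6 kg/m3

-3.6


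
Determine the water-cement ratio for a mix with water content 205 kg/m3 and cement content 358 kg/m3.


w/c = water / cement
w/c = 205 / 358 = 0.573

0.573


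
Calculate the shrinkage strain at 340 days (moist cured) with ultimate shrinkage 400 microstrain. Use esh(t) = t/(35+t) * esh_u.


esh(340) = 340 / (35 + 340) * 400
= 340 / 375 * 400
= 362.7 microstrain

362.7


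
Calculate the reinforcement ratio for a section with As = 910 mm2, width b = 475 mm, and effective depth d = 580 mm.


rho = As / (b * d)
= 910 / (475 * 580)
= 0.0033

0.0033


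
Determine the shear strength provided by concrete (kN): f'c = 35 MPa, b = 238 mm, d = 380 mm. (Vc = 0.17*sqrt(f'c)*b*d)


Vc = 0.17 * sqrt(35) * 238 * 380 / 1000
= 90.96 kN

90.96


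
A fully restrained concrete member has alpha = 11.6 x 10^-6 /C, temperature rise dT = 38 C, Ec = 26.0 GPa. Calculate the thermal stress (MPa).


sigma = alpha * dT * Ec
= 11.6e-6 * 38 * 26.0 * 1000
= 11.461 MPa

11.461


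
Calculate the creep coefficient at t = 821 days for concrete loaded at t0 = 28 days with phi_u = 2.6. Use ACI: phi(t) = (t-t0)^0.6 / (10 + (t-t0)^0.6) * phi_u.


dt = 821 - 28 = 793
phi = 793^0.6 / (10 + 793^0.6) * 2.6
= 2.199

2.199


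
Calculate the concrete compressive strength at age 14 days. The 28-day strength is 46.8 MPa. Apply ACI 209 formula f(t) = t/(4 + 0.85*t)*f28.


f(14) = 14 / (4 + 0.85 * 14) * 46.8
= 14 / 15.9 * 46.8
= 41.21 MPa

41.21


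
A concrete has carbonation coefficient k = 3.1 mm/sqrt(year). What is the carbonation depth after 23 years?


depth = k * sqrt(t)
= 3.1 * sqrt(23)
= 14.87 mm

14.87


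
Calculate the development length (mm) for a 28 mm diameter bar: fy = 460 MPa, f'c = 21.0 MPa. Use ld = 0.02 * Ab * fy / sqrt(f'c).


Ab = pi * 28^2 / 4 = 615.752 mm2
ld = 0.02 * 615.752 * 460 / sqrt(21.0)
= 1236.2 mm

1236.2


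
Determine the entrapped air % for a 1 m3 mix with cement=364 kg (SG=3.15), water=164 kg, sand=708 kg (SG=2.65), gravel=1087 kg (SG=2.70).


Vol cement = 364 / (3.15 * 1000) = 0.115556 m3
Vol water = 164 / 1000 = 0.164 m3
Vol sand = 708 / (2.65 * 1000) = 0.26717 m3
Vol gravel = 1087 / (2.70 * 1000) = 0.402593 m3
Total solid + water volume = 0.949318 m3
Air = (1 - 0.949318) * 100 = 5.07%

5.07


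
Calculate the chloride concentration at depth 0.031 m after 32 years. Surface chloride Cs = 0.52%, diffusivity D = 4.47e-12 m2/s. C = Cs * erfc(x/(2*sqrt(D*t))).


t_seconds = 32 * 365.25 * 24 * 3600 = 1009843200.0 s
arg = 0.031 / (2 * sqrt(4.47e-12 * 1009843200.0))
= 0.2307
erfc(0.2307) = 0.7442
C = 0.52 * 0.7442 = 0.387%

0.387


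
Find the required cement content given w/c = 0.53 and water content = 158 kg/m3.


Cement = water / (w/c)
= 158 / 0.53
= 298.1 kg/m3

298.1


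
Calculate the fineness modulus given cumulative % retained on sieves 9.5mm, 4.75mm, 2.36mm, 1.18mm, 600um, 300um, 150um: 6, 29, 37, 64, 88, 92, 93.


FM = sum(cumulative % retained) / 100
= 409 / 100
= 4.09

4.09


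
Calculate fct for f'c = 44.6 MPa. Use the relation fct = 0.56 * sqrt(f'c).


fct = 0.56 * sqrt(44.6)
= 0.56 * 6.678
= 3.74 MPa

3.74


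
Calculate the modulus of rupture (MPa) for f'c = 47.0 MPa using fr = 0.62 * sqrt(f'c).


fr = 0.62 * sqrt(47.0)
= 4.251 MPa

4.251


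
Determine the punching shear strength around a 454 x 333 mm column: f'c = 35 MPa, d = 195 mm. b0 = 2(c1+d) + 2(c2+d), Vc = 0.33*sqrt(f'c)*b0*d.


b0 = 2*(454 + 195) + 2*(333 + 195) = 2354 mm
Vc = 0.33 * sqrt(35) * 2354 * 195 / 1000
= 896.17 kN

896.17


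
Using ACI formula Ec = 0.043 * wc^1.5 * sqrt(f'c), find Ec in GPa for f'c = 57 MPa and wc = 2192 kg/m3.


Ec = 0.043 * 2192^1.5 * sqrt(57) / 1000
= 33.32 GPa

33.32


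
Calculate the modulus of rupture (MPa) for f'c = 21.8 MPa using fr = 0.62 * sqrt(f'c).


fr = 0.62 * sqrt(21.8)
= 2.895 MPa

2.895


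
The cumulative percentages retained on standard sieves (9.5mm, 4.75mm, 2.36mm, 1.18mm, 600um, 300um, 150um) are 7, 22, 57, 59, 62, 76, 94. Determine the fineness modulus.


FM = sum(cumulative % retained) / 100
= 377 / 100
= 3.77

3.77


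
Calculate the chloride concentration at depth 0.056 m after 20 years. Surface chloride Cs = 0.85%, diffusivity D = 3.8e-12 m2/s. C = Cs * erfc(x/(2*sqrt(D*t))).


t_seconds = 20 * 365.25 * 24 * 3600 = 631152000.0 s
arg = 0.056 / (2 * sqrt(3.8e-12 * 631152000.0))
= 0.5717
erfc(0.5717) = 0.4188
C = 0.85 * 0.4188 = 0.356%

0.356


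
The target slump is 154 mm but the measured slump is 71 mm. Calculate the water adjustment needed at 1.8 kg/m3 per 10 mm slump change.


Difference = 154 - 71 = 83 mm
Water adjustment = 83 * 1.8 / 10 = 14.9 kg/m3

14.9


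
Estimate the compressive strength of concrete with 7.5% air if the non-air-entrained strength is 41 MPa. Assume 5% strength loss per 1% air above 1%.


Strength loss = (7.5 - 1) * 5 = 32.5%
f'c = 41 * (1 - 32.5/100)
= 27.68 MPa

27.68


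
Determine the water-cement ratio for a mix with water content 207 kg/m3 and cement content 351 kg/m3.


w/c = water / cement
w/c = 207 / 351 = 0.59

0.59


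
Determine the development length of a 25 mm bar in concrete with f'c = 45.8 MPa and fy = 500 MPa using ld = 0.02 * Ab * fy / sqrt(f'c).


Ab = pi * 25^2 / 4 = 490.874 mm2
ld = 0.02 * 490.874 * 500 / sqrt(45.8)
= 725.3 mm

725.3


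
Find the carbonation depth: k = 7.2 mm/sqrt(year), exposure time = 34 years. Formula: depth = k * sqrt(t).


depth = k * sqrt(t)
= 7.2 * sqrt(34)
= 41.98 mm

41.98


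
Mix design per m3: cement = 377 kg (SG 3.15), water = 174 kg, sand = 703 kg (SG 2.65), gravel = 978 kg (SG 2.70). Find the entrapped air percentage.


Vol cement = 377 / (3.15 * 1000) = 0.119683 m3
Vol water = 174 / 1000 = 0.174 m3
Vol sand = 703 / (2.65 * 1000) = 0.265283 m3
Vol gravel = 978 / (2.70 * 1000) = 0.362222 m3
Total solid + water volume = 0.921188 m3
Air = (1 - 0.921188) * 100 = 7.88%

7.88


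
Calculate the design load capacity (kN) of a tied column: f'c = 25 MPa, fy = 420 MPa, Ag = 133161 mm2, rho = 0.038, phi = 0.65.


Ast = rho * Ag = 0.038 * 133161 = 5060.118 mm2
phi*Pn = 0.65 * 0.80 * (0.85 * 25 * (133161 - 5060.118) + 420 * 5060.118) / 1000
= 2520.64 kN

2520.64


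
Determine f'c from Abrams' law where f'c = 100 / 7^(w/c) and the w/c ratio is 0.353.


f'c = 100 / 7^0.353
= 100 / 1.988
= 50.31 MPa

50.31


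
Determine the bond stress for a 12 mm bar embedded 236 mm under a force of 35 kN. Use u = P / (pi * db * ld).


u = P / (pi * db * ld)
= 35 * 1000 / (pi * 12 * 236)
= 3.934 MPa

3.934


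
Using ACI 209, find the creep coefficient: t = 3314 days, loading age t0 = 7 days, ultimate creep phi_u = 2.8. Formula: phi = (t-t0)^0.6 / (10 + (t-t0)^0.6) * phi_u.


dt = 3314 - 7 = 3307
phi = 3307^0.6 / (10 + 3307^0.6) * 2.8
= 2.599

2.599


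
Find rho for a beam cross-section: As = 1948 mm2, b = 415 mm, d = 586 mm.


rho = As / (b * d)
= 1948 / (415 * 586)
= 0.008

0.008


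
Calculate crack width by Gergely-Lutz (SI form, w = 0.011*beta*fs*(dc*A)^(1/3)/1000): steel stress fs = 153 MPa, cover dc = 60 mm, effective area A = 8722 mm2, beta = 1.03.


w = 0.011 * beta * fs * (dc * A)^(1/3) / 1000
= 0.011 * 1.03 * 153 * (60 * 8722)^(1/3) / 1000
= 0.14 mm

0.14


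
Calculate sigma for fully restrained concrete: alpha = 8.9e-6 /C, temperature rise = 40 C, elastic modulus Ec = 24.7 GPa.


sigma = alpha * dT * Ec
= 8.9e-6 * 40 * 24.7 * 1000
= 8.793 MPa

8.793


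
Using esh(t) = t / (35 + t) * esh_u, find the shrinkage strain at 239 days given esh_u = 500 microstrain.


esh(239) = 239 / (35 + 239) * 500
= 239 / 274 * 500
= 436.1 microstrain

436.1


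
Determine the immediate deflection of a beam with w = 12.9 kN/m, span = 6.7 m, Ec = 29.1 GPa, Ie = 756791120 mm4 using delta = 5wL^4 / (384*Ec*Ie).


Convert: L = 6.7 m = 6700 mm, Ec = 29.1 GPa = 29100 MPa
delta = 5 * 12.9 * 6700^4 / (384 * 29100 * 756791120)
= 15.37 mm

15.37


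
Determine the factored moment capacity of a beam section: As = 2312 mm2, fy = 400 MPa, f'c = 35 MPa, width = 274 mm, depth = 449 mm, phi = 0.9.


a = As * fy / (0.85 * f'c * b)
= 2312 * 400 / (0.85 * 35 * 274)
= 113.4515 mm
Mn = As * fy * (d - a/2) / 10^6
= 362.7752 kN-m
phi*Mn = 0.9 * 362.7752 = 326.5 kN-m

326.5


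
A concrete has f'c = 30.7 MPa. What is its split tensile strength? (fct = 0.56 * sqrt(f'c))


fct = 0.56 * sqrt(30.7)
= 0.56 * 5.541
= 3.103 MPa

3.103


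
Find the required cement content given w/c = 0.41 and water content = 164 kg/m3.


Cement = water / (w/c)
= 164 / 0.41
= 400.0 kg/m3

400.0


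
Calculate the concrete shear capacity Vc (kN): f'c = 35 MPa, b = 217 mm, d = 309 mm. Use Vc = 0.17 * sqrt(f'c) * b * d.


Vc = 0.17 * sqrt(35) * 217 * 309 / 1000
= 67.44 kN

67.44


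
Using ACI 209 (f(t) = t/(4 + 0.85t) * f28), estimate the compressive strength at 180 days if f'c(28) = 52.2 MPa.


f(180) = 180 / (4 + 0.85 * 180) * 52.2
= 180 / 157.0 * 52.2
= 59.85 MPa

59.85
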